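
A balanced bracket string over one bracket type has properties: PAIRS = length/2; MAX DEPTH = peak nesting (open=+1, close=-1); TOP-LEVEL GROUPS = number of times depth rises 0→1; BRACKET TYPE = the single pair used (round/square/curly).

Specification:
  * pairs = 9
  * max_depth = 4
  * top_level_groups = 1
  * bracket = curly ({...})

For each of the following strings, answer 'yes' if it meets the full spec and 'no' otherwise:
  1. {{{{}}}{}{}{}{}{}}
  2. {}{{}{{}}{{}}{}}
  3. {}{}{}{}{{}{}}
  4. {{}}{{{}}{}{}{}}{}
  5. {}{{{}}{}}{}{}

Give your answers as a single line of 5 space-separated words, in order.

Answer: yes no no no no

Derivation:
String 1 '{{{{}}}{}{}{}{}{}}': depth seq [1 2 3 4 3 2 1 2 1 2 1 2 1 2 1 2 1 0]
  -> pairs=9 depth=4 groups=1 -> yes
String 2 '{}{{}{{}}{{}}{}}': depth seq [1 0 1 2 1 2 3 2 1 2 3 2 1 2 1 0]
  -> pairs=8 depth=3 groups=2 -> no
String 3 '{}{}{}{}{{}{}}': depth seq [1 0 1 0 1 0 1 0 1 2 1 2 1 0]
  -> pairs=7 depth=2 groups=5 -> no
String 4 '{{}}{{{}}{}{}{}}{}': depth seq [1 2 1 0 1 2 3 2 1 2 1 2 1 2 1 0 1 0]
  -> pairs=9 depth=3 groups=3 -> no
String 5 '{}{{{}}{}}{}{}': depth seq [1 0 1 2 3 2 1 2 1 0 1 0 1 0]
  -> pairs=7 depth=3 groups=4 -> no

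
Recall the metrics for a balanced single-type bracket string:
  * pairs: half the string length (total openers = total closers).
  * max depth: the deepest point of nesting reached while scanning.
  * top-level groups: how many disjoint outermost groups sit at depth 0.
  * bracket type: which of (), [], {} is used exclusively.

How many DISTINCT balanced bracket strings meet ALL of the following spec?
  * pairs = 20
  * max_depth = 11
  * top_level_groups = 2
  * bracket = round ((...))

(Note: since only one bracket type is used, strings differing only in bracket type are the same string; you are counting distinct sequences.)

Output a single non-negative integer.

Answer: 28520118

Derivation:
Spec: pairs=20 depth=11 groups=2
Count(depth <= 11) = 1755099588
Count(depth <= 10) = 1726579470
Count(depth == 11) = 1755099588 - 1726579470 = 28520118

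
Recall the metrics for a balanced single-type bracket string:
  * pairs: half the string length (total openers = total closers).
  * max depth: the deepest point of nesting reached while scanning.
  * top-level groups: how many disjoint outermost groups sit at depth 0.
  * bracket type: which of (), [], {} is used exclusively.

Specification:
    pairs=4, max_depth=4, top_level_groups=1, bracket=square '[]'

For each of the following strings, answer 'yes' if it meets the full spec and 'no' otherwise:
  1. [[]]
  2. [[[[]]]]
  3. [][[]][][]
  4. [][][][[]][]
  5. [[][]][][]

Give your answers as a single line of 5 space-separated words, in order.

String 1 '[[]]': depth seq [1 2 1 0]
  -> pairs=2 depth=2 groups=1 -> no
String 2 '[[[[]]]]': depth seq [1 2 3 4 3 2 1 0]
  -> pairs=4 depth=4 groups=1 -> yes
String 3 '[][[]][][]': depth seq [1 0 1 2 1 0 1 0 1 0]
  -> pairs=5 depth=2 groups=4 -> no
String 4 '[][][][[]][]': depth seq [1 0 1 0 1 0 1 2 1 0 1 0]
  -> pairs=6 depth=2 groups=5 -> no
String 5 '[[][]][][]': depth seq [1 2 1 2 1 0 1 0 1 0]
  -> pairs=5 depth=2 groups=3 -> no

Answer: no yes no no no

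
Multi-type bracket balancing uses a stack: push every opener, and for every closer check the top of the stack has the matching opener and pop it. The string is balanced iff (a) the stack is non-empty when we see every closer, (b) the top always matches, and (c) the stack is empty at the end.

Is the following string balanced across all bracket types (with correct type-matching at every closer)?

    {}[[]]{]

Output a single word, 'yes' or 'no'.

Answer: no

Derivation:
pos 0: push '{'; stack = {
pos 1: '}' matches '{'; pop; stack = (empty)
pos 2: push '['; stack = [
pos 3: push '['; stack = [[
pos 4: ']' matches '['; pop; stack = [
pos 5: ']' matches '['; pop; stack = (empty)
pos 6: push '{'; stack = {
pos 7: saw closer ']' but top of stack is '{' (expected '}') → INVALID
Verdict: type mismatch at position 7: ']' closes '{' → no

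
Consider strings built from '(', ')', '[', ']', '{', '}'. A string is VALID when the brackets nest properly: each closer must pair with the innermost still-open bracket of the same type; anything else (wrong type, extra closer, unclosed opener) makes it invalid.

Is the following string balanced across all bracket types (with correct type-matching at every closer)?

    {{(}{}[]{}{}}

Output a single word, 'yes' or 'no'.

Answer: no

Derivation:
pos 0: push '{'; stack = {
pos 1: push '{'; stack = {{
pos 2: push '('; stack = {{(
pos 3: saw closer '}' but top of stack is '(' (expected ')') → INVALID
Verdict: type mismatch at position 3: '}' closes '(' → no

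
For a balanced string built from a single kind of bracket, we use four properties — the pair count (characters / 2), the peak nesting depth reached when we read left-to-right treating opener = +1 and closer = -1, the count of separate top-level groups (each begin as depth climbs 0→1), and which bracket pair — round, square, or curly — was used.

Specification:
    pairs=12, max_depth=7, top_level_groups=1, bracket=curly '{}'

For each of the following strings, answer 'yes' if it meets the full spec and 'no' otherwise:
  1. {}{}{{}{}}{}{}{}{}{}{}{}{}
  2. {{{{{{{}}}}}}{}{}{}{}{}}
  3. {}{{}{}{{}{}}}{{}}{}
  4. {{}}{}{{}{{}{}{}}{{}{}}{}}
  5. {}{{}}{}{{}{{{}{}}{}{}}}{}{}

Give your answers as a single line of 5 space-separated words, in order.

Answer: no yes no no no

Derivation:
String 1 '{}{}{{}{}}{}{}{}{}{}{}{}{}': depth seq [1 0 1 0 1 2 1 2 1 0 1 0 1 0 1 0 1 0 1 0 1 0 1 0 1 0]
  -> pairs=13 depth=2 groups=11 -> no
String 2 '{{{{{{{}}}}}}{}{}{}{}{}}': depth seq [1 2 3 4 5 6 7 6 5 4 3 2 1 2 1 2 1 2 1 2 1 2 1 0]
  -> pairs=12 depth=7 groups=1 -> yes
String 3 '{}{{}{}{{}{}}}{{}}{}': depth seq [1 0 1 2 1 2 1 2 3 2 3 2 1 0 1 2 1 0 1 0]
  -> pairs=10 depth=3 groups=4 -> no
String 4 '{{}}{}{{}{{}{}{}}{{}{}}{}}': depth seq [1 2 1 0 1 0 1 2 1 2 3 2 3 2 3 2 1 2 3 2 3 2 1 2 1 0]
  -> pairs=13 depth=3 groups=3 -> no
String 5 '{}{{}}{}{{}{{{}{}}{}{}}}{}{}': depth seq [1 0 1 2 1 0 1 0 1 2 1 2 3 4 3 4 3 2 3 2 3 2 1 0 1 0 1 0]
  -> pairs=14 depth=4 groups=6 -> no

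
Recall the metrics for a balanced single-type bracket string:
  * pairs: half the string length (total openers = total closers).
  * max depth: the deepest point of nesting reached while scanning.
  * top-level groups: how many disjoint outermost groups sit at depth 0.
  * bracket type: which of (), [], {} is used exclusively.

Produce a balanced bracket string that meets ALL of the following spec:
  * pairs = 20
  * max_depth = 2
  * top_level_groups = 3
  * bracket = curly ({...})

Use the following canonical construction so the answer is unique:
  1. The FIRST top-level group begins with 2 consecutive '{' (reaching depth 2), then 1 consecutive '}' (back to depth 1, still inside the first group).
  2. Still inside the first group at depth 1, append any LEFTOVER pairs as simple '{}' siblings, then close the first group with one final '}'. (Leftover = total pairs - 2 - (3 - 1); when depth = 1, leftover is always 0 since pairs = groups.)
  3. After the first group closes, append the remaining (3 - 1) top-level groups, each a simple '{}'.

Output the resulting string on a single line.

Answer: {{}{}{}{}{}{}{}{}{}{}{}{}{}{}{}{}{}}{}{}

Derivation:
Spec: pairs=20 depth=2 groups=3
Leftover pairs = 20 - 2 - (3-1) = 16
First group: deep chain of depth 2 + 16 sibling pairs
Remaining 2 groups: simple '{}' each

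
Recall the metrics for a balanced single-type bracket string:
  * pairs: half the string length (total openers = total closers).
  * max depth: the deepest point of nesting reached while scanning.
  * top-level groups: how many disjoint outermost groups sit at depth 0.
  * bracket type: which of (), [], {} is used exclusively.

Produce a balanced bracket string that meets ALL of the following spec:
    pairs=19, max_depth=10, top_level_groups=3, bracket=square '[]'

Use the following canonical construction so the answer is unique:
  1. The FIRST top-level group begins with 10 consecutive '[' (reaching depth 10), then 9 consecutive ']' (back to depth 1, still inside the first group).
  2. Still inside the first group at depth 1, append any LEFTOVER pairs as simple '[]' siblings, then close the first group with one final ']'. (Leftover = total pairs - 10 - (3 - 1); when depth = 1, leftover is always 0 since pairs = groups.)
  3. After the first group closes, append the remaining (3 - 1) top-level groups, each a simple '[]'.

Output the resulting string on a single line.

Spec: pairs=19 depth=10 groups=3
Leftover pairs = 19 - 10 - (3-1) = 7
First group: deep chain of depth 10 + 7 sibling pairs
Remaining 2 groups: simple '[]' each

Answer: [[[[[[[[[[]]]]]]]]][][][][][][][]][][]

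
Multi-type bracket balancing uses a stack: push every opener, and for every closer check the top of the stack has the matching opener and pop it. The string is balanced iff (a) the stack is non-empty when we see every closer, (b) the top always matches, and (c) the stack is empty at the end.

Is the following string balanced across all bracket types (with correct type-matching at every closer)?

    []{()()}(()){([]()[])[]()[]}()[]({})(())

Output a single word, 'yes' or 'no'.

pos 0: push '['; stack = [
pos 1: ']' matches '['; pop; stack = (empty)
pos 2: push '{'; stack = {
pos 3: push '('; stack = {(
pos 4: ')' matches '('; pop; stack = {
pos 5: push '('; stack = {(
pos 6: ')' matches '('; pop; stack = {
pos 7: '}' matches '{'; pop; stack = (empty)
pos 8: push '('; stack = (
pos 9: push '('; stack = ((
pos 10: ')' matches '('; pop; stack = (
pos 11: ')' matches '('; pop; stack = (empty)
pos 12: push '{'; stack = {
pos 13: push '('; stack = {(
pos 14: push '['; stack = {([
pos 15: ']' matches '['; pop; stack = {(
pos 16: push '('; stack = {((
pos 17: ')' matches '('; pop; stack = {(
pos 18: push '['; stack = {([
pos 19: ']' matches '['; pop; stack = {(
pos 20: ')' matches '('; pop; stack = {
pos 21: push '['; stack = {[
pos 22: ']' matches '['; pop; stack = {
pos 23: push '('; stack = {(
pos 24: ')' matches '('; pop; stack = {
pos 25: push '['; stack = {[
pos 26: ']' matches '['; pop; stack = {
pos 27: '}' matches '{'; pop; stack = (empty)
pos 28: push '('; stack = (
pos 29: ')' matches '('; pop; stack = (empty)
pos 30: push '['; stack = [
pos 31: ']' matches '['; pop; stack = (empty)
pos 32: push '('; stack = (
pos 33: push '{'; stack = ({
pos 34: '}' matches '{'; pop; stack = (
pos 35: ')' matches '('; pop; stack = (empty)
pos 36: push '('; stack = (
pos 37: push '('; stack = ((
pos 38: ')' matches '('; pop; stack = (
pos 39: ')' matches '('; pop; stack = (empty)
end: stack empty → VALID
Verdict: properly nested → yes

Answer: yes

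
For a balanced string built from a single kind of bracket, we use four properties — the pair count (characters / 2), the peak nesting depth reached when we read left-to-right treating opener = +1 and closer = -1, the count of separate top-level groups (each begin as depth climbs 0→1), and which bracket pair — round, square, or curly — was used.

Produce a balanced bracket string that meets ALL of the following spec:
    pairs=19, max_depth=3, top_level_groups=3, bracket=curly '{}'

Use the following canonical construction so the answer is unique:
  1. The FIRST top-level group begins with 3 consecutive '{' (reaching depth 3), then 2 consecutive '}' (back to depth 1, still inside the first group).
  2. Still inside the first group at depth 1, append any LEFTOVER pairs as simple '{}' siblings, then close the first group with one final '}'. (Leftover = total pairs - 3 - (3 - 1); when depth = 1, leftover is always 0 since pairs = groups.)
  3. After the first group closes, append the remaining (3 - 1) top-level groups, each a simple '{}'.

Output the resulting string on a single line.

Answer: {{{}}{}{}{}{}{}{}{}{}{}{}{}{}{}{}}{}{}

Derivation:
Spec: pairs=19 depth=3 groups=3
Leftover pairs = 19 - 3 - (3-1) = 14
First group: deep chain of depth 3 + 14 sibling pairs
Remaining 2 groups: simple '{}' each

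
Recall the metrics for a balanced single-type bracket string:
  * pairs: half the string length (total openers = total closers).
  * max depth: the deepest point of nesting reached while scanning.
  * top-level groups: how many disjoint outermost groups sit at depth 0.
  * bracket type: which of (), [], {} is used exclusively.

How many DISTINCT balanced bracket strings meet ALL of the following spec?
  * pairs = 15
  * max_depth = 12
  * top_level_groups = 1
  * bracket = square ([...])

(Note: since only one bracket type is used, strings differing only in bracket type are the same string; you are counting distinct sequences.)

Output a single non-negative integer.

Spec: pairs=15 depth=12 groups=1
Count(depth <= 12) = 2674117
Count(depth <= 11) = 2671892
Count(depth == 12) = 2674117 - 2671892 = 2225

Answer: 2225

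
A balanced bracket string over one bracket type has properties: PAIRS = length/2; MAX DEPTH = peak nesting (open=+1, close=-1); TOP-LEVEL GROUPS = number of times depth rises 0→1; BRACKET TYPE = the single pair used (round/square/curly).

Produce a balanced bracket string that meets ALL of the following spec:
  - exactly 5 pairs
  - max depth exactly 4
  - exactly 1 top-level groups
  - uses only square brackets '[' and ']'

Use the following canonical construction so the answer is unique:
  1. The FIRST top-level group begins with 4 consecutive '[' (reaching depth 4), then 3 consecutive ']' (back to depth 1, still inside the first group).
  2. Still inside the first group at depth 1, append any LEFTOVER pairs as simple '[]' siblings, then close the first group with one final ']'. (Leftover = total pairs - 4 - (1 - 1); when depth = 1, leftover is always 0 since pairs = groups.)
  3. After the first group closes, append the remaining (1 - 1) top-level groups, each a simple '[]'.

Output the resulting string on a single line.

Spec: pairs=5 depth=4 groups=1
Leftover pairs = 5 - 4 - (1-1) = 1
First group: deep chain of depth 4 + 1 sibling pairs
Remaining 0 groups: simple '[]' each

Answer: [[[[]]][]]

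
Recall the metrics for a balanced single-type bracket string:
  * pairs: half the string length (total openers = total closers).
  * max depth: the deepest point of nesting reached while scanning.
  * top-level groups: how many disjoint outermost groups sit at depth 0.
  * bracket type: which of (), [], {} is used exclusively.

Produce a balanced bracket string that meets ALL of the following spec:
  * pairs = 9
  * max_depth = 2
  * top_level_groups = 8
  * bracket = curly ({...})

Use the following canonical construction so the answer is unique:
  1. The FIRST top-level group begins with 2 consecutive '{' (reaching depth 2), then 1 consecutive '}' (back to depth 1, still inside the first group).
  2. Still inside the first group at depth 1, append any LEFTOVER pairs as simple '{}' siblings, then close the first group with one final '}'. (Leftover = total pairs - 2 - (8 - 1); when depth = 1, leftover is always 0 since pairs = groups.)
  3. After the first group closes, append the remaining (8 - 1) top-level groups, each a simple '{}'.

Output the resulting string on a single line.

Answer: {{}}{}{}{}{}{}{}{}

Derivation:
Spec: pairs=9 depth=2 groups=8
Leftover pairs = 9 - 2 - (8-1) = 0
First group: deep chain of depth 2 + 0 sibling pairs
Remaining 7 groups: simple '{}' each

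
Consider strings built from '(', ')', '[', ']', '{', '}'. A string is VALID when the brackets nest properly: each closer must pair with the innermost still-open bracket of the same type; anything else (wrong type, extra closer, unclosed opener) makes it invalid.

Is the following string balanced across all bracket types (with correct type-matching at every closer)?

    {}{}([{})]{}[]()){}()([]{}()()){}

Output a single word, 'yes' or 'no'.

Answer: no

Derivation:
pos 0: push '{'; stack = {
pos 1: '}' matches '{'; pop; stack = (empty)
pos 2: push '{'; stack = {
pos 3: '}' matches '{'; pop; stack = (empty)
pos 4: push '('; stack = (
pos 5: push '['; stack = ([
pos 6: push '{'; stack = ([{
pos 7: '}' matches '{'; pop; stack = ([
pos 8: saw closer ')' but top of stack is '[' (expected ']') → INVALID
Verdict: type mismatch at position 8: ')' closes '[' → no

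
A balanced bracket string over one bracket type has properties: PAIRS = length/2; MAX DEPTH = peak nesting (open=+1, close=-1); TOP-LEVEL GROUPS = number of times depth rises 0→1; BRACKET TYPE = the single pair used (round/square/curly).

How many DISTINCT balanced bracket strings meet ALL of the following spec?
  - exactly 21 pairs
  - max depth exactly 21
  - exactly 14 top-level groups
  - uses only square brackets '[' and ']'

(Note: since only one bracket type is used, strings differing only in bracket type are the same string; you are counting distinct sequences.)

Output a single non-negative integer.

Answer: 0

Derivation:
Spec: pairs=21 depth=21 groups=14
Count(depth <= 21) = 592020
Count(depth <= 20) = 592020
Count(depth == 21) = 592020 - 592020 = 0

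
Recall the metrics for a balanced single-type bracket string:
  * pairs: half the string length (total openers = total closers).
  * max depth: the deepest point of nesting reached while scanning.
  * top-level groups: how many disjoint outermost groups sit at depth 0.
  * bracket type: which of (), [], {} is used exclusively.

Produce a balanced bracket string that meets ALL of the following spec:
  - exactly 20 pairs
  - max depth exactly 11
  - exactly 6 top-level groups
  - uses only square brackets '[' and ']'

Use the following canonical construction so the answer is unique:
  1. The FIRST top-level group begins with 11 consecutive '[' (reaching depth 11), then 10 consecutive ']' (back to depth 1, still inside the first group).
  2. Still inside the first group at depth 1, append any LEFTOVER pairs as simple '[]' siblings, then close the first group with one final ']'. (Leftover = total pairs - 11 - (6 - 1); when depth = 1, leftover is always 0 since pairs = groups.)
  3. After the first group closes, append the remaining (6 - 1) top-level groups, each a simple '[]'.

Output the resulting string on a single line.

Answer: [[[[[[[[[[[]]]]]]]]]][][][][]][][][][][]

Derivation:
Spec: pairs=20 depth=11 groups=6
Leftover pairs = 20 - 11 - (6-1) = 4
First group: deep chain of depth 11 + 4 sibling pairs
Remaining 5 groups: simple '[]' each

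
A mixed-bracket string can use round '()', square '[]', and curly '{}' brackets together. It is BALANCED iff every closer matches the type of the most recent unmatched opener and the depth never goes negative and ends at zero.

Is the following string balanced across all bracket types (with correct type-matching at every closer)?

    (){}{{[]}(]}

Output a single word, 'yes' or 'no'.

pos 0: push '('; stack = (
pos 1: ')' matches '('; pop; stack = (empty)
pos 2: push '{'; stack = {
pos 3: '}' matches '{'; pop; stack = (empty)
pos 4: push '{'; stack = {
pos 5: push '{'; stack = {{
pos 6: push '['; stack = {{[
pos 7: ']' matches '['; pop; stack = {{
pos 8: '}' matches '{'; pop; stack = {
pos 9: push '('; stack = {(
pos 10: saw closer ']' but top of stack is '(' (expected ')') → INVALID
Verdict: type mismatch at position 10: ']' closes '(' → no

Answer: no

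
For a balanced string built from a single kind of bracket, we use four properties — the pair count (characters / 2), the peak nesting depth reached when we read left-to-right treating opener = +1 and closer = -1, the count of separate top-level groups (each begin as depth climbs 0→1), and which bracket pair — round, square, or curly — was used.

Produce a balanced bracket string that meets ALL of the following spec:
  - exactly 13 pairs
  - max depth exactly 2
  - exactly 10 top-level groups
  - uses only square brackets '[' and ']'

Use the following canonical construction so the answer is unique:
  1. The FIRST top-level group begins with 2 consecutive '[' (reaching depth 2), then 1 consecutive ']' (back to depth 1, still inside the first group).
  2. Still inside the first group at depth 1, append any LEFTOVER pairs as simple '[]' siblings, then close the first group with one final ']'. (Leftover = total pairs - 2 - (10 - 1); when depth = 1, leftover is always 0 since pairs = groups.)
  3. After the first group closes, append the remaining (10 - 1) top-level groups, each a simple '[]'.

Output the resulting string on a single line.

Spec: pairs=13 depth=2 groups=10
Leftover pairs = 13 - 2 - (10-1) = 2
First group: deep chain of depth 2 + 2 sibling pairs
Remaining 9 groups: simple '[]' each

Answer: [[][][]][][][][][][][][][]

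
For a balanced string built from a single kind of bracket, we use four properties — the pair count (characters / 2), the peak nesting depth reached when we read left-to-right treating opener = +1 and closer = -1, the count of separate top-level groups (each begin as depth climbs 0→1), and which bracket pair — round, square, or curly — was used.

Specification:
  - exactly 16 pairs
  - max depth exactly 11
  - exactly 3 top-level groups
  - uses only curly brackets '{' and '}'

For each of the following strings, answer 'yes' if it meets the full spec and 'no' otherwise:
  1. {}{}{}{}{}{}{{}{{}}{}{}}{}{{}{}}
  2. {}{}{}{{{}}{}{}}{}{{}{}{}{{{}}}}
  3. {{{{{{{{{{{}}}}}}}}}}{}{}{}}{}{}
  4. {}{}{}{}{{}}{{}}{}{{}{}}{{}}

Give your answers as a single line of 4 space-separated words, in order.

Answer: no no yes no

Derivation:
String 1 '{}{}{}{}{}{}{{}{{}}{}{}}{}{{}{}}': depth seq [1 0 1 0 1 0 1 0 1 0 1 0 1 2 1 2 3 2 1 2 1 2 1 0 1 0 1 2 1 2 1 0]
  -> pairs=16 depth=3 groups=9 -> no
String 2 '{}{}{}{{{}}{}{}}{}{{}{}{}{{{}}}}': depth seq [1 0 1 0 1 0 1 2 3 2 1 2 1 2 1 0 1 0 1 2 1 2 1 2 1 2 3 4 3 2 1 0]
  -> pairs=16 depth=4 groups=6 -> no
String 3 '{{{{{{{{{{{}}}}}}}}}}{}{}{}}{}{}': depth seq [1 2 3 4 5 6 7 8 9 10 11 10 9 8 7 6 5 4 3 2 1 2 1 2 1 2 1 0 1 0 1 0]
  -> pairs=16 depth=11 groups=3 -> yes
String 4 '{}{}{}{}{{}}{{}}{}{{}{}}{{}}': depth seq [1 0 1 0 1 0 1 0 1 2 1 0 1 2 1 0 1 0 1 2 1 2 1 0 1 2 1 0]
  -> pairs=14 depth=2 groups=9 -> no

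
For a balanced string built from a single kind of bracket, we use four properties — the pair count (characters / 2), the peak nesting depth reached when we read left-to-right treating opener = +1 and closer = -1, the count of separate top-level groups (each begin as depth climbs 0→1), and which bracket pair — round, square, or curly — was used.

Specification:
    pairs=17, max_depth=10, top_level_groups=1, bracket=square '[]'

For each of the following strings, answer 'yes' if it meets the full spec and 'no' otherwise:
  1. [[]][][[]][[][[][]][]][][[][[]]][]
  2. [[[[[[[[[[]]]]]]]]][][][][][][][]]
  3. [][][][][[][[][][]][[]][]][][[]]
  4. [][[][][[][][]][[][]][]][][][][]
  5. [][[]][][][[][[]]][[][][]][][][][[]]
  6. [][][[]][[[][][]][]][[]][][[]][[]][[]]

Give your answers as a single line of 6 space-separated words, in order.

Answer: no yes no no no no

Derivation:
String 1 '[[]][][[]][[][[][]][]][][[][[]]][]': depth seq [1 2 1 0 1 0 1 2 1 0 1 2 1 2 3 2 3 2 1 2 1 0 1 0 1 2 1 2 3 2 1 0 1 0]
  -> pairs=17 depth=3 groups=7 -> no
String 2 '[[[[[[[[[[]]]]]]]]][][][][][][][]]': depth seq [1 2 3 4 5 6 7 8 9 10 9 8 7 6 5 4 3 2 1 2 1 2 1 2 1 2 1 2 1 2 1 2 1 0]
  -> pairs=17 depth=10 groups=1 -> yes
String 3 '[][][][][[][[][][]][[]][]][][[]]': depth seq [1 0 1 0 1 0 1 0 1 2 1 2 3 2 3 2 3 2 1 2 3 2 1 2 1 0 1 0 1 2 1 0]
  -> pairs=16 depth=3 groups=7 -> no
String 4 '[][[][][[][][]][[][]][]][][][][]': depth seq [1 0 1 2 1 2 1 2 3 2 3 2 3 2 1 2 3 2 3 2 1 2 1 0 1 0 1 0 1 0 1 0]
  -> pairs=16 depth=3 groups=6 -> no
String 5 '[][[]][][][[][[]]][[][][]][][][][[]]': depth seq [1 0 1 2 1 0 1 0 1 0 1 2 1 2 3 2 1 0 1 2 1 2 1 2 1 0 1 0 1 0 1 0 1 2 1 0]
  -> pairs=18 depth=3 groups=10 -> no
String 6 '[][][[]][[[][][]][]][[]][][[]][[]][[]]': depth seq [1 0 1 0 1 2 1 0 1 2 3 2 3 2 3 2 1 2 1 0 1 2 1 0 1 0 1 2 1 0 1 2 1 0 1 2 1 0]
  -> pairs=19 depth=3 groups=9 -> no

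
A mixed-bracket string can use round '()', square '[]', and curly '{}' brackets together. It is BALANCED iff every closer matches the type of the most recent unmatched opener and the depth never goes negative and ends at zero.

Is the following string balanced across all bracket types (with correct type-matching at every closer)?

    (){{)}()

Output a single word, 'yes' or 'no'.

Answer: no

Derivation:
pos 0: push '('; stack = (
pos 1: ')' matches '('; pop; stack = (empty)
pos 2: push '{'; stack = {
pos 3: push '{'; stack = {{
pos 4: saw closer ')' but top of stack is '{' (expected '}') → INVALID
Verdict: type mismatch at position 4: ')' closes '{' → no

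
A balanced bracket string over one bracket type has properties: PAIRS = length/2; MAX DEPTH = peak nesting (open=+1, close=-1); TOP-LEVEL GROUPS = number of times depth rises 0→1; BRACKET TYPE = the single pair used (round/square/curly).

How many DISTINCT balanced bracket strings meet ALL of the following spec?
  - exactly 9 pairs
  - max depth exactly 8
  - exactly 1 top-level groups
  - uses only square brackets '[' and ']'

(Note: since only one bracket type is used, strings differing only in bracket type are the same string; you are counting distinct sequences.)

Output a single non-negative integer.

Answer: 13

Derivation:
Spec: pairs=9 depth=8 groups=1
Count(depth <= 8) = 1429
Count(depth <= 7) = 1416
Count(depth == 8) = 1429 - 1416 = 13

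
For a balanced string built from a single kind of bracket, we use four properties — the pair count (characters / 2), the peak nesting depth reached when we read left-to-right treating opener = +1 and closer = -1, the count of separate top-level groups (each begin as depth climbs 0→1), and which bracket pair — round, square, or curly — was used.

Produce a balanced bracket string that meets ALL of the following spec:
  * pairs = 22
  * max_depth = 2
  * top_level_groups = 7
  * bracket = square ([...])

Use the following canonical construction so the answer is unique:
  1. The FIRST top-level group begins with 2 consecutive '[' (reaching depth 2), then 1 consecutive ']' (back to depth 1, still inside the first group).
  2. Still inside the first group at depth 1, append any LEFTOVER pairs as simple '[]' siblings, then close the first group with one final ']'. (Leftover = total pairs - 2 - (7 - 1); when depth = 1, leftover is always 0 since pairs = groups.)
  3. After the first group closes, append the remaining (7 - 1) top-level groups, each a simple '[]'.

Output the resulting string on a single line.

Spec: pairs=22 depth=2 groups=7
Leftover pairs = 22 - 2 - (7-1) = 14
First group: deep chain of depth 2 + 14 sibling pairs
Remaining 6 groups: simple '[]' each

Answer: [[][][][][][][][][][][][][][][]][][][][][][]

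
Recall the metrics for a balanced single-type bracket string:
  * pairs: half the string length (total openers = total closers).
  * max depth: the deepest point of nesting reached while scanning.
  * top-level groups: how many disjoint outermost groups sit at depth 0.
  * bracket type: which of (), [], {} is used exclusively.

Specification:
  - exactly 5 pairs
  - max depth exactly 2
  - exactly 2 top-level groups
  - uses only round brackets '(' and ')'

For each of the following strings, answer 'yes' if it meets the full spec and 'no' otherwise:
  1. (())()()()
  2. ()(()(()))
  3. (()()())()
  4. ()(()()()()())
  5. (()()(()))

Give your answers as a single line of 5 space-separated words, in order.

String 1 '(())()()()': depth seq [1 2 1 0 1 0 1 0 1 0]
  -> pairs=5 depth=2 groups=4 -> no
String 2 '()(()(()))': depth seq [1 0 1 2 1 2 3 2 1 0]
  -> pairs=5 depth=3 groups=2 -> no
String 3 '(()()())()': depth seq [1 2 1 2 1 2 1 0 1 0]
  -> pairs=5 depth=2 groups=2 -> yes
String 4 '()(()()()()())': depth seq [1 0 1 2 1 2 1 2 1 2 1 2 1 0]
  -> pairs=7 depth=2 groups=2 -> no
String 5 '(()()(()))': depth seq [1 2 1 2 1 2 3 2 1 0]
  -> pairs=5 depth=3 groups=1 -> no

Answer: no no yes no no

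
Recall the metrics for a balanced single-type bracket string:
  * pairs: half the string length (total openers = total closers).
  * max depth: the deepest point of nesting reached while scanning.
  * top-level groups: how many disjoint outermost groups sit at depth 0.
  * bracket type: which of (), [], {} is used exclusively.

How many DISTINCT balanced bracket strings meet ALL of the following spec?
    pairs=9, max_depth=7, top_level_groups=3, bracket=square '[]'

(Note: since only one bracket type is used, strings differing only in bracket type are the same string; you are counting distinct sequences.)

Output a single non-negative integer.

Spec: pairs=9 depth=7 groups=3
Count(depth <= 7) = 1001
Count(depth <= 6) = 998
Count(depth == 7) = 1001 - 998 = 3

Answer: 3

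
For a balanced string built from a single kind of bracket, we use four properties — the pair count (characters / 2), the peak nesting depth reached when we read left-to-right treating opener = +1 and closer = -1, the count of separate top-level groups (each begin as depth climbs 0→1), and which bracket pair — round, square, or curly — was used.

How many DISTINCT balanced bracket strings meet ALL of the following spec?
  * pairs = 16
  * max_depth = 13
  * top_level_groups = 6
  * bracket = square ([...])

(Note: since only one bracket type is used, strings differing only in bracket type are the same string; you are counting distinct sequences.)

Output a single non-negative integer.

Answer: 0

Derivation:
Spec: pairs=16 depth=13 groups=6
Count(depth <= 13) = 1225785
Count(depth <= 12) = 1225785
Count(depth == 13) = 1225785 - 1225785 = 0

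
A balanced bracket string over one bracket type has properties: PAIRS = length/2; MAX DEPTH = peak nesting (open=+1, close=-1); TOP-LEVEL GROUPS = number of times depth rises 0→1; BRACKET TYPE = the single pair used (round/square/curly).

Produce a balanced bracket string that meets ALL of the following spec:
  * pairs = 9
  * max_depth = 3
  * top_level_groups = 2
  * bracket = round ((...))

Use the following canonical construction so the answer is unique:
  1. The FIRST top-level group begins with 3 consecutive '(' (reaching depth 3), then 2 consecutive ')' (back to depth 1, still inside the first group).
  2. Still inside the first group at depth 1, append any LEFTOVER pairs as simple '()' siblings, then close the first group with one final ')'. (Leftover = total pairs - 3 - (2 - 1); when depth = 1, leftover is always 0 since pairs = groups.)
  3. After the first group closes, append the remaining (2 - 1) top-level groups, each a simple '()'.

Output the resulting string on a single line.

Answer: ((())()()()()())()

Derivation:
Spec: pairs=9 depth=3 groups=2
Leftover pairs = 9 - 3 - (2-1) = 5
First group: deep chain of depth 3 + 5 sibling pairs
Remaining 1 groups: simple '()' each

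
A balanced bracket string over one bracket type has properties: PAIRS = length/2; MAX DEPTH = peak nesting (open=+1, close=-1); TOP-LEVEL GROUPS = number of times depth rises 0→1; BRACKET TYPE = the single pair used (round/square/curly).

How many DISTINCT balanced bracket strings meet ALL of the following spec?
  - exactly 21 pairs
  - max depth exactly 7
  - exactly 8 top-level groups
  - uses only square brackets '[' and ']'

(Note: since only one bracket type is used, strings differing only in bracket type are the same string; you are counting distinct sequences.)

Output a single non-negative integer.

Spec: pairs=21 depth=7 groups=8
Count(depth <= 7) = 212958592
Count(depth <= 6) = 199995968
Count(depth == 7) = 212958592 - 199995968 = 12962624

Answer: 12962624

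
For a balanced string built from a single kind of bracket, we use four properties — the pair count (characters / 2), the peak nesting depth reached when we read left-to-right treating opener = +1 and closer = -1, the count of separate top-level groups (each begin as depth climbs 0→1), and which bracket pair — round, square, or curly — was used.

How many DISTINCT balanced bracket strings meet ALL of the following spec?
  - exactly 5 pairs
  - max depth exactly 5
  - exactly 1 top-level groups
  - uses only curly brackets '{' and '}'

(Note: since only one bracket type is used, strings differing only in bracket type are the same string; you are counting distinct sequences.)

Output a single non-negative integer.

Answer: 1

Derivation:
Spec: pairs=5 depth=5 groups=1
Count(depth <= 5) = 14
Count(depth <= 4) = 13
Count(depth == 5) = 14 - 13 = 1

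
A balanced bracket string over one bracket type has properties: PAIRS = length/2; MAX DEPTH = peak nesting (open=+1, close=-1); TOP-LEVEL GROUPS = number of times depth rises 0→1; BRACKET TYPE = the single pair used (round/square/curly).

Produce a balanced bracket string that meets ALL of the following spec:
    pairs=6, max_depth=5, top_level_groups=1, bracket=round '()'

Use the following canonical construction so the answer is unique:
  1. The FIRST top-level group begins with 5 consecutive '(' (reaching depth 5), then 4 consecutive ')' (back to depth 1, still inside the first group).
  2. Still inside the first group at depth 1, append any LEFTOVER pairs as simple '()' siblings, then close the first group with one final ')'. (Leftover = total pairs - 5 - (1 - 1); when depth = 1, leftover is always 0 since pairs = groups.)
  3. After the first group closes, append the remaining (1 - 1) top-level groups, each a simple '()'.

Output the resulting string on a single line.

Answer: ((((())))())

Derivation:
Spec: pairs=6 depth=5 groups=1
Leftover pairs = 6 - 5 - (1-1) = 1
First group: deep chain of depth 5 + 1 sibling pairs
Remaining 0 groups: simple '()' each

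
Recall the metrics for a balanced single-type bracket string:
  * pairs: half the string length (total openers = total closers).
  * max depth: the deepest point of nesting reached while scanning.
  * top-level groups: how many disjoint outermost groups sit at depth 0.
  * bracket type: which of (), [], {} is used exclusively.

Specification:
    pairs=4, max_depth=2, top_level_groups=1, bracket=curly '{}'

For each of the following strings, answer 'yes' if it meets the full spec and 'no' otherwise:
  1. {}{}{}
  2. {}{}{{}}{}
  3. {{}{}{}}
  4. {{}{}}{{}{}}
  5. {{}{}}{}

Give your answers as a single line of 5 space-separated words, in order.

String 1 '{}{}{}': depth seq [1 0 1 0 1 0]
  -> pairs=3 depth=1 groups=3 -> no
String 2 '{}{}{{}}{}': depth seq [1 0 1 0 1 2 1 0 1 0]
  -> pairs=5 depth=2 groups=4 -> no
String 3 '{{}{}{}}': depth seq [1 2 1 2 1 2 1 0]
  -> pairs=4 depth=2 groups=1 -> yes
String 4 '{{}{}}{{}{}}': depth seq [1 2 1 2 1 0 1 2 1 2 1 0]
  -> pairs=6 depth=2 groups=2 -> no
String 5 '{{}{}}{}': depth seq [1 2 1 2 1 0 1 0]
  -> pairs=4 depth=2 groups=2 -> no

Answer: no no yes no no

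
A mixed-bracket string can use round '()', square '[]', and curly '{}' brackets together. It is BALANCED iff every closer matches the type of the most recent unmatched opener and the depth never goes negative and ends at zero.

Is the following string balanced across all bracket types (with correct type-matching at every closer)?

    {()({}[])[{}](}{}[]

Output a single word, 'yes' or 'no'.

pos 0: push '{'; stack = {
pos 1: push '('; stack = {(
pos 2: ')' matches '('; pop; stack = {
pos 3: push '('; stack = {(
pos 4: push '{'; stack = {({
pos 5: '}' matches '{'; pop; stack = {(
pos 6: push '['; stack = {([
pos 7: ']' matches '['; pop; stack = {(
pos 8: ')' matches '('; pop; stack = {
pos 9: push '['; stack = {[
pos 10: push '{'; stack = {[{
pos 11: '}' matches '{'; pop; stack = {[
pos 12: ']' matches '['; pop; stack = {
pos 13: push '('; stack = {(
pos 14: saw closer '}' but top of stack is '(' (expected ')') → INVALID
Verdict: type mismatch at position 14: '}' closes '(' → no

Answer: no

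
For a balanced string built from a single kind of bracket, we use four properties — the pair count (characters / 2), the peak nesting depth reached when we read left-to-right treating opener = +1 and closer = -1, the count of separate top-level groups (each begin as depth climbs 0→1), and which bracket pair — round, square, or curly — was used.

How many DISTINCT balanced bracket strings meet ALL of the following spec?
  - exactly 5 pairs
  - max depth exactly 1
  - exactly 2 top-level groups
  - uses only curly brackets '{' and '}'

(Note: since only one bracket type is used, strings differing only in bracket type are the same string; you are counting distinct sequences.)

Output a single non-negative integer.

Spec: pairs=5 depth=1 groups=2
Count(depth <= 1) = 0
Count(depth <= 0) = 0
Count(depth == 1) = 0 - 0 = 0

Answer: 0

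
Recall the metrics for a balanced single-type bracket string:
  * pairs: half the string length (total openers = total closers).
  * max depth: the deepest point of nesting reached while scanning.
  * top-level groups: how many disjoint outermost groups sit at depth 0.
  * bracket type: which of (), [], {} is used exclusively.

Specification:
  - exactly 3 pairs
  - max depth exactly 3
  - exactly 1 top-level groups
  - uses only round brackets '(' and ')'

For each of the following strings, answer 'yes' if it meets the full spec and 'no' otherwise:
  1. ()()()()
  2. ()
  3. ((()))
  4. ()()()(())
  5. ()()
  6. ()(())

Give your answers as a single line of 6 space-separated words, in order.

String 1 '()()()()': depth seq [1 0 1 0 1 0 1 0]
  -> pairs=4 depth=1 groups=4 -> no
String 2 '()': depth seq [1 0]
  -> pairs=1 depth=1 groups=1 -> no
String 3 '((()))': depth seq [1 2 3 2 1 0]
  -> pairs=3 depth=3 groups=1 -> yes
String 4 '()()()(())': depth seq [1 0 1 0 1 0 1 2 1 0]
  -> pairs=5 depth=2 groups=4 -> no
String 5 '()()': depth seq [1 0 1 0]
  -> pairs=2 depth=1 groups=2 -> no
String 6 '()(())': depth seq [1 0 1 2 1 0]
  -> pairs=3 depth=2 groups=2 -> no

Answer: no no yes no no no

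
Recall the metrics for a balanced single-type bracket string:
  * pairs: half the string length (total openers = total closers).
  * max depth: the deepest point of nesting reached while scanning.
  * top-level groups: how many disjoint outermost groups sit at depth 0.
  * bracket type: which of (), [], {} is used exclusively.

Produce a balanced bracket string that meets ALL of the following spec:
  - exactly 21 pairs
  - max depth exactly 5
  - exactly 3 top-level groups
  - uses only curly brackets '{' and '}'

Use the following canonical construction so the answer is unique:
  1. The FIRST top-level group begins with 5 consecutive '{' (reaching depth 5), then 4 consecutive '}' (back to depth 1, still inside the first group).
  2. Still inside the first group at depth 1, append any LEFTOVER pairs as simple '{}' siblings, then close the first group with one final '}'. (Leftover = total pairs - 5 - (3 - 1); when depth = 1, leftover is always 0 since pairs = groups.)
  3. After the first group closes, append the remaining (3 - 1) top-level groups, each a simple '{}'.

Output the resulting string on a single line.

Spec: pairs=21 depth=5 groups=3
Leftover pairs = 21 - 5 - (3-1) = 14
First group: deep chain of depth 5 + 14 sibling pairs
Remaining 2 groups: simple '{}' each

Answer: {{{{{}}}}{}{}{}{}{}{}{}{}{}{}{}{}{}{}}{}{}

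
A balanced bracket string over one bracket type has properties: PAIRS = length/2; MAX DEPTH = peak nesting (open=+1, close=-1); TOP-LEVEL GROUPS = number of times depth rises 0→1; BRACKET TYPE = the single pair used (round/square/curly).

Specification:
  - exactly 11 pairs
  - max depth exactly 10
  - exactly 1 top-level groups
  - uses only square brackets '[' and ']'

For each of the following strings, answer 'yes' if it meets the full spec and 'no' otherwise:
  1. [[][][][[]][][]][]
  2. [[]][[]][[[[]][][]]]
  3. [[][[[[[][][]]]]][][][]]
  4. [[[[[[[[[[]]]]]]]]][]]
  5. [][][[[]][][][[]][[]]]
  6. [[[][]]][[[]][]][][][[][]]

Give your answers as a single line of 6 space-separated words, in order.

Answer: no no no yes no no

Derivation:
String 1 '[[][][][[]][][]][]': depth seq [1 2 1 2 1 2 1 2 3 2 1 2 1 2 1 0 1 0]
  -> pairs=9 depth=3 groups=2 -> no
String 2 '[[]][[]][[[[]][][]]]': depth seq [1 2 1 0 1 2 1 0 1 2 3 4 3 2 3 2 3 2 1 0]
  -> pairs=10 depth=4 groups=3 -> no
String 3 '[[][[[[[][][]]]]][][][]]': depth seq [1 2 1 2 3 4 5 6 5 6 5 6 5 4 3 2 1 2 1 2 1 2 1 0]
  -> pairs=12 depth=6 groups=1 -> no
String 4 '[[[[[[[[[[]]]]]]]]][]]': depth seq [1 2 3 4 5 6 7 8 9 10 9 8 7 6 5 4 3 2 1 2 1 0]
  -> pairs=11 depth=10 groups=1 -> yes
String 5 '[][][[[]][][][[]][[]]]': depth seq [1 0 1 0 1 2 3 2 1 2 1 2 1 2 3 2 1 2 3 2 1 0]
  -> pairs=11 depth=3 groups=3 -> no
String 6 '[[[][]]][[[]][]][][][[][]]': depth seq [1 2 3 2 3 2 1 0 1 2 3 2 1 2 1 0 1 0 1 0 1 2 1 2 1 0]
  -> pairs=13 depth=3 groups=5 -> no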